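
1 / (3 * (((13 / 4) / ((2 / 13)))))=8 / 507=0.02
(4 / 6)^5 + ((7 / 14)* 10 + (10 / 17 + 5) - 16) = -21812 / 4131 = -5.28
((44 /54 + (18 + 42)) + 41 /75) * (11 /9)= 75.00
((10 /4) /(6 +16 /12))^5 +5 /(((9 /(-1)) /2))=-1.11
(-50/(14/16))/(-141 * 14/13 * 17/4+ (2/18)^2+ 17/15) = 4212000/47484017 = 0.09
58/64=29/32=0.91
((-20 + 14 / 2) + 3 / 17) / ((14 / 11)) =-1199 / 119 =-10.08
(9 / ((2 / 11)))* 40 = 1980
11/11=1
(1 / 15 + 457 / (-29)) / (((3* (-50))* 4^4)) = 3413 / 8352000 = 0.00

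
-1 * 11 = -11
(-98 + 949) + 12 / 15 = 4259 / 5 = 851.80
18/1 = 18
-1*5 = -5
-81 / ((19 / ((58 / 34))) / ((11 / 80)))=-25839 / 25840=-1.00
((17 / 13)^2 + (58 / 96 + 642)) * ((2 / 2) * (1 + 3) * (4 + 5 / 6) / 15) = 151573633 / 182520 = 830.45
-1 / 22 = -0.05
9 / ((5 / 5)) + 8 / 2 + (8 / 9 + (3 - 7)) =89 / 9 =9.89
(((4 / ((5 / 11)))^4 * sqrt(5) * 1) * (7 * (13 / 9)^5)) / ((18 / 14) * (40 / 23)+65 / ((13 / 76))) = 1544.14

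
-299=-299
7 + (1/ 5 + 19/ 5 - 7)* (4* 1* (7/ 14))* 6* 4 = -137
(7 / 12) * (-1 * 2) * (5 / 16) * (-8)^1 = 2.92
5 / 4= 1.25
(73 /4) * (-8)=-146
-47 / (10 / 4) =-94 / 5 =-18.80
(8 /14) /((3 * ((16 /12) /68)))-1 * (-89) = 691 /7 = 98.71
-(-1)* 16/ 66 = 8/ 33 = 0.24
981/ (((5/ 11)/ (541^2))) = 631664134.20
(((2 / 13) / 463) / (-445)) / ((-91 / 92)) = 184 / 243739405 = 0.00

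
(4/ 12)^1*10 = 10/ 3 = 3.33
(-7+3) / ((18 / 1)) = -2 / 9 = -0.22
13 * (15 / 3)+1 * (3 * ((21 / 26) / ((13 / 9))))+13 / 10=57441 / 845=67.98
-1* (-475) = 475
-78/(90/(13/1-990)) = 12701/15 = 846.73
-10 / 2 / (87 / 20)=-100 / 87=-1.15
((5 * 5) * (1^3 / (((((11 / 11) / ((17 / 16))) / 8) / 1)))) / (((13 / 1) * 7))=425 / 182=2.34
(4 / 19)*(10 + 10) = 80 / 19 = 4.21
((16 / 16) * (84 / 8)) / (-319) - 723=-461295 / 638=-723.03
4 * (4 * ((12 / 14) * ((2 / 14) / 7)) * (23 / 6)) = 368 / 343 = 1.07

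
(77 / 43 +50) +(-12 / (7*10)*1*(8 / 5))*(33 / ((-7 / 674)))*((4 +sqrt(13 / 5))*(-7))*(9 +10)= -650502.03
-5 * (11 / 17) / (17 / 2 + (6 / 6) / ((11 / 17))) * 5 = -1.61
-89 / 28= -3.18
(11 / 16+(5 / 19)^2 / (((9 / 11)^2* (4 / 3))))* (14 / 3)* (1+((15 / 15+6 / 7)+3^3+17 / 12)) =313445759 / 2807136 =111.66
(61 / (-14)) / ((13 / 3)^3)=-1647 / 30758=-0.05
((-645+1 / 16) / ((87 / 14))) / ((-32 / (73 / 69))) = 5273009 / 1536768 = 3.43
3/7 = 0.43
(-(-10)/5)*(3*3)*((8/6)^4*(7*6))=7168/3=2389.33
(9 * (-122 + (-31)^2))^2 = 57017601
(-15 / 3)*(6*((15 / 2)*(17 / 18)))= -425 / 2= -212.50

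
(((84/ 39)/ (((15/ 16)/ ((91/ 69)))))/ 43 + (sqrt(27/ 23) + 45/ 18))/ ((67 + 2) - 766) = -228797/ 62039970 - 3 * sqrt(69)/ 16031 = -0.01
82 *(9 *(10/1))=7380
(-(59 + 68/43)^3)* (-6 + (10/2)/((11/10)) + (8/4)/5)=205060103450/874577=234467.75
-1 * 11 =-11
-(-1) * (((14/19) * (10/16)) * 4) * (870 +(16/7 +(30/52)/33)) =8731755/5434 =1606.87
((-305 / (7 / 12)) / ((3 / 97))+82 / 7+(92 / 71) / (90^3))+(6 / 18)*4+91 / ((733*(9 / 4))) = -160223662247641 / 9484836750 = -16892.61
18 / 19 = 0.95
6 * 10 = 60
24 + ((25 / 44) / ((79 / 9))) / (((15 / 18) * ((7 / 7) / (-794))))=-32739 / 869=-37.67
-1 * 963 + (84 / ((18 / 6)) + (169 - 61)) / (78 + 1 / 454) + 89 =-30889218 / 35413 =-872.26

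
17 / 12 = 1.42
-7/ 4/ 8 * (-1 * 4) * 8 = 7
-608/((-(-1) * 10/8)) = -2432/5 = -486.40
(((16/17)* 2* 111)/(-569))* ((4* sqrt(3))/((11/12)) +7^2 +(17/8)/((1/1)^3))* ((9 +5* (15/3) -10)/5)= -4358304/48365 -4091904* sqrt(3)/532015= -103.43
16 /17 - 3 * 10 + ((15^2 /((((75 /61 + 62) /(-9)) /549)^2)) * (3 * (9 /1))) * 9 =84435883710493669 /252899633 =333871119.97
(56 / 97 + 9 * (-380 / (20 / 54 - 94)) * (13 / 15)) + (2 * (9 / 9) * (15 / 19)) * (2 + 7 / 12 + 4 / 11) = 472616979 / 12812536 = 36.89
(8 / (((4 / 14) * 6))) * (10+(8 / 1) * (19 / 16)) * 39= 3549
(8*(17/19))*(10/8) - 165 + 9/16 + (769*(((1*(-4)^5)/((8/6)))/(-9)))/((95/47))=147332693/4560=32309.80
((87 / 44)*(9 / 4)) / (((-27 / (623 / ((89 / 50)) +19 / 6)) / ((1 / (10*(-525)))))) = 61451 / 5544000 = 0.01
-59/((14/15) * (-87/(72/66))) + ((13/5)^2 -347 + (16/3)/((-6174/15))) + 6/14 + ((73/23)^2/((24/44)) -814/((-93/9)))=-195232132916039/807448222350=-241.79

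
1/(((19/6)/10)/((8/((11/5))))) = 2400/209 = 11.48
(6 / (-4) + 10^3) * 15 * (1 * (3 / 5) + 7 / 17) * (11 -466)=-117213915 / 17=-6894936.18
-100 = -100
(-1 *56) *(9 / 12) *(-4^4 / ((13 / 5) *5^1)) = 827.08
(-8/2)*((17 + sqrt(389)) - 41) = 96 - 4*sqrt(389) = 17.11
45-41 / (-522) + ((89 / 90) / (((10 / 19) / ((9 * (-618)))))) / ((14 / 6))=-202507226 / 45675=-4433.66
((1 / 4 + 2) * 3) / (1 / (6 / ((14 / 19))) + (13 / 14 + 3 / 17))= 183141 / 33314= 5.50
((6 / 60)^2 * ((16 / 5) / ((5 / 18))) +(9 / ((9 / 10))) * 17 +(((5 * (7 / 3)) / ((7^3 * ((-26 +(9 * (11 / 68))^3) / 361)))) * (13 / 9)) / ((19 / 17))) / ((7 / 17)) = 903101559095114 / 2194897516875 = 411.46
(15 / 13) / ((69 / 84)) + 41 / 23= 953 / 299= 3.19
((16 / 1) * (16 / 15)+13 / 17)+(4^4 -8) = 265.83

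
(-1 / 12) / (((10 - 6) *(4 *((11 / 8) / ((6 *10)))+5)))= -5 / 1222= -0.00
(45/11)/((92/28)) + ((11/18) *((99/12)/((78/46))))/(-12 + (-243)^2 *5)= 87047201819/69913536264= 1.25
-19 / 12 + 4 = 29 / 12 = 2.42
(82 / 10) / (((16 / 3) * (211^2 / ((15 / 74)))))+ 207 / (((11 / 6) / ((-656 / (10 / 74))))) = -1589072720659641 / 2899207520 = -548105.89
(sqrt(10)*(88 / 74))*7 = 308*sqrt(10) / 37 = 26.32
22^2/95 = 484/95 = 5.09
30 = 30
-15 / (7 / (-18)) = 270 / 7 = 38.57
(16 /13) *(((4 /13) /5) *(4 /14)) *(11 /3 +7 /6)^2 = 26912 /53235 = 0.51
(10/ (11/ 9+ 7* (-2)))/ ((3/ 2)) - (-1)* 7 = 149/ 23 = 6.48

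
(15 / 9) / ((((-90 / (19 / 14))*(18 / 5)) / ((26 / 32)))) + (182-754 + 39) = -116050259 / 217728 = -533.01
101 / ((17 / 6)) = 606 / 17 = 35.65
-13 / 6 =-2.17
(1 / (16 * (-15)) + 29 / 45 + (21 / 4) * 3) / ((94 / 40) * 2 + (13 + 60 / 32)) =11801 / 14094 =0.84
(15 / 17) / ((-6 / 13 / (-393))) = 751.32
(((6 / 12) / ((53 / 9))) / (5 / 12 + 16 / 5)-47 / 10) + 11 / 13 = -5726901 / 1495130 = -3.83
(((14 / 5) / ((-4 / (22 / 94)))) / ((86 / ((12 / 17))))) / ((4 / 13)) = -3003 / 687140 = -0.00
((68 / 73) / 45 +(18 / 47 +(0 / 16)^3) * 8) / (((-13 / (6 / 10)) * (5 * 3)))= -476236 / 50178375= -0.01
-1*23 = -23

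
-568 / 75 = -7.57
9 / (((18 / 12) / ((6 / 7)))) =36 / 7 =5.14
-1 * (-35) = 35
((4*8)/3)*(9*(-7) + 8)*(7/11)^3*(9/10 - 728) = 109926.30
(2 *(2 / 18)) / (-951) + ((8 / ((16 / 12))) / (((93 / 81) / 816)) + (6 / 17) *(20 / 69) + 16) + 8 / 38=8437557565966 / 1971129141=4280.57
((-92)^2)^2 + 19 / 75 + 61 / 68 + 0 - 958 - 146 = 71638193.15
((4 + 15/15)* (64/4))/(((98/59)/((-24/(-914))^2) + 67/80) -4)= 3398400/102201667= 0.03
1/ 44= 0.02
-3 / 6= -0.50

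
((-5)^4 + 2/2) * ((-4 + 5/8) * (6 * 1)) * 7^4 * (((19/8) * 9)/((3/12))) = -10409206563/4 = -2602301640.75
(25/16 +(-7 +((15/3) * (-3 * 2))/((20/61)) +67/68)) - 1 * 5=-27459/272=-100.95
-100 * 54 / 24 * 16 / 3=-1200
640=640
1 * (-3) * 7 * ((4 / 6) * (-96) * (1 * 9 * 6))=72576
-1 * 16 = -16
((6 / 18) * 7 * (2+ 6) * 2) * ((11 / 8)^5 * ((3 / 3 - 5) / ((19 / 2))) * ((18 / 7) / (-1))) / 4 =483153 / 9728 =49.67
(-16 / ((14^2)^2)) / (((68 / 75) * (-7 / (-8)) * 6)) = -25 / 285719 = -0.00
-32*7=-224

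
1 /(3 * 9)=0.04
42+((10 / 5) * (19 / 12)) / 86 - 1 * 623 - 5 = -302357 / 516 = -585.96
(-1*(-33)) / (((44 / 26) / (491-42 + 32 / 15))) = 87971 / 10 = 8797.10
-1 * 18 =-18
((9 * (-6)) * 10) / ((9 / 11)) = -660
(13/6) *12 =26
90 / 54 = 5 / 3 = 1.67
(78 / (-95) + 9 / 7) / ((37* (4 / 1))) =0.00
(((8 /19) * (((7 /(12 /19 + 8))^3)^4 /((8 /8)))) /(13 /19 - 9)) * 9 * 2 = -275716147149475246093548249 /3738206436021090281899163648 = -0.07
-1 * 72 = -72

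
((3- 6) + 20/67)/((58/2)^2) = -181/56347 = -0.00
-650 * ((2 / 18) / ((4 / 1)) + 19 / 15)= -15145 / 18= -841.39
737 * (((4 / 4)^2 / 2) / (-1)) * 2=-737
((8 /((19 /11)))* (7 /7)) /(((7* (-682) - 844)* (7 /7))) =-44 /53371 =-0.00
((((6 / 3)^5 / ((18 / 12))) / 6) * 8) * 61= 15616 / 9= 1735.11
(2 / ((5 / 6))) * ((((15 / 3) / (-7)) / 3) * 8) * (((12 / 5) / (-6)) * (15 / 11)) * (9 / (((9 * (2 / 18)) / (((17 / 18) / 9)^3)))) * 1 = 39304 / 1515591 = 0.03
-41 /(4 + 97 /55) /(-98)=2255 /31066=0.07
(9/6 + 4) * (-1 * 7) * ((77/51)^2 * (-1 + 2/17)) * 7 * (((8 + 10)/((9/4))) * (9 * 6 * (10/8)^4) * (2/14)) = 12839990625/157216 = 81671.02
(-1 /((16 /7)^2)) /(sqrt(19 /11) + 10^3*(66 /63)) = -15563625 /85183865936 + 21609*sqrt(209) /1362941854976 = -0.00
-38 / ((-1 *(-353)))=-38 / 353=-0.11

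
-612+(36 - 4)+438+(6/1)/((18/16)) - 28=-494/3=-164.67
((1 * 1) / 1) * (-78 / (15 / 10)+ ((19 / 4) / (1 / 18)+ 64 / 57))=3947 / 114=34.62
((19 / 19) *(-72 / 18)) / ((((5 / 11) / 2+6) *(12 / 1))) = -0.05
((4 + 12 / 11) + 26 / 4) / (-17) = -0.68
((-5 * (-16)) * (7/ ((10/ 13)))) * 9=6552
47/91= 0.52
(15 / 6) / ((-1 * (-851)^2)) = -0.00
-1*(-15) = 15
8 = 8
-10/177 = -0.06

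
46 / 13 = 3.54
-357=-357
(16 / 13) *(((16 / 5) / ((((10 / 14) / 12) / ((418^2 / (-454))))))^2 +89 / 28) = 1544051206637034308 / 2930711875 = 526851929.67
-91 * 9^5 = -5373459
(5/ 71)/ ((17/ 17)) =5/ 71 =0.07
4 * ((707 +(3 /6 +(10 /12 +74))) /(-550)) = -4694 /825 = -5.69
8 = 8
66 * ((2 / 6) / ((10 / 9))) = 99 / 5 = 19.80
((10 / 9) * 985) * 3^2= 9850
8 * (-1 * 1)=-8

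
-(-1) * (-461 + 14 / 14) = -460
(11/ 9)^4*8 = 117128/ 6561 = 17.85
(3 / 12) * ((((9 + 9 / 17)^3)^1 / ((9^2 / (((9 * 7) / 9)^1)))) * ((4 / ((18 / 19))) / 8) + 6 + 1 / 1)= 228305 / 19652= 11.62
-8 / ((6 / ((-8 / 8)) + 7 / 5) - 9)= 10 / 17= 0.59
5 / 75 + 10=151 / 15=10.07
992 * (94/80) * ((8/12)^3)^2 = 372992/3645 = 102.33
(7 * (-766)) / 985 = -5362 / 985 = -5.44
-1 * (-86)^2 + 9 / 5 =-36971 / 5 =-7394.20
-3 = -3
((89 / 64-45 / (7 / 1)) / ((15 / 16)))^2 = 5094049 / 176400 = 28.88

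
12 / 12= 1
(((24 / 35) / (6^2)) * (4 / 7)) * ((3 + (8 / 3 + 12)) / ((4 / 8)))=848 / 2205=0.38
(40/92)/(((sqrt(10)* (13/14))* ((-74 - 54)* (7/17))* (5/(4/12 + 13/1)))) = -17* sqrt(10)/7176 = -0.01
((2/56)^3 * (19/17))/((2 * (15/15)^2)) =19/746368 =0.00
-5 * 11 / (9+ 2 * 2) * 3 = -12.69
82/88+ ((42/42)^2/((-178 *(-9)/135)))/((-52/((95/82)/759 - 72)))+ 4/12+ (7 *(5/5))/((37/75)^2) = 23772725878027/788646576432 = 30.14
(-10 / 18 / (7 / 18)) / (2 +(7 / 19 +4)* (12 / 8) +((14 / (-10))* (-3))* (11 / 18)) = -2850 / 22183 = -0.13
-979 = -979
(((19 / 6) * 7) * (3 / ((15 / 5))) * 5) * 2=665 / 3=221.67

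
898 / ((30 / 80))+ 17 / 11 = 79075 / 33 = 2396.21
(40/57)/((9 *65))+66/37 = 440450/246753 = 1.78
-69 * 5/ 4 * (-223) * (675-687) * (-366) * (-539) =-45531825570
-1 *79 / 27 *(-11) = 869 / 27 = 32.19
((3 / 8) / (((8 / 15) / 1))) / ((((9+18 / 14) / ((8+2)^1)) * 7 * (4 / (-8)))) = -25 / 128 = -0.20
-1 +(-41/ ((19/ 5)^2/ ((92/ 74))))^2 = 2044713051/ 178409449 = 11.46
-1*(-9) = 9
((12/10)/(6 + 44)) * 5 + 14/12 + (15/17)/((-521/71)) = 1549651/1328550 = 1.17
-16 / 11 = -1.45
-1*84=-84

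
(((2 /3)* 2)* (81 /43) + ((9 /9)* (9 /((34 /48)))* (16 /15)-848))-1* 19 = -3110169 /3655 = -850.94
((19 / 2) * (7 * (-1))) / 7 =-19 / 2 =-9.50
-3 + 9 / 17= -42 / 17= -2.47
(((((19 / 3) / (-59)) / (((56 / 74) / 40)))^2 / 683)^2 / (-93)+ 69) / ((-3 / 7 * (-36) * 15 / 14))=7054374665464196886233 / 1690045979707346493330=4.17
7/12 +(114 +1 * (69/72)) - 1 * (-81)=4717/24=196.54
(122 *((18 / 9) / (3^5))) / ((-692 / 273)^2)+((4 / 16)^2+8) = 106263271 / 12929328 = 8.22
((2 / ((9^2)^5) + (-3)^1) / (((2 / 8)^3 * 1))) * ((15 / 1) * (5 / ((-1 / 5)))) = 83682825608000 / 1162261467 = 72000.00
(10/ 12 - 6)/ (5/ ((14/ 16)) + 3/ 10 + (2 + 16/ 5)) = -217/ 471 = -0.46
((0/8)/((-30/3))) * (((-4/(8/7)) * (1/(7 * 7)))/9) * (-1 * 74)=0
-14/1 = -14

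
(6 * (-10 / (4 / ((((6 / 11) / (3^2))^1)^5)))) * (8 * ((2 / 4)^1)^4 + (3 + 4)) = -400 / 4348377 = -0.00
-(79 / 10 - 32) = 241 / 10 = 24.10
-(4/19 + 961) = -18263/19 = -961.21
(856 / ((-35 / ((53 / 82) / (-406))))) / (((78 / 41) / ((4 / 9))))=22684 / 2493855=0.01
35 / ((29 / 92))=3220 / 29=111.03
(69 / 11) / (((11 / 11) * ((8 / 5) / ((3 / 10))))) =207 / 176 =1.18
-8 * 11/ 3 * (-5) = 440/ 3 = 146.67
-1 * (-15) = 15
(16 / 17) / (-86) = -8 / 731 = -0.01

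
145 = 145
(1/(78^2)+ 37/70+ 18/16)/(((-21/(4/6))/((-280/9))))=1408586/862407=1.63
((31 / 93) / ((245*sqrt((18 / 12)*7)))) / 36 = sqrt(42) / 555660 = 0.00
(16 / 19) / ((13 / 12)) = 192 / 247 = 0.78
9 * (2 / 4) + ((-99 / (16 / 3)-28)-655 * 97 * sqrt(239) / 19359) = -63535 * sqrt(239) / 19359-673 / 16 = -92.80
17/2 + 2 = 21/2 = 10.50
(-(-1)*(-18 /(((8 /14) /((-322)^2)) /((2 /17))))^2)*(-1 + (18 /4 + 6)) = 405348146016408 /289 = 1402588740541.20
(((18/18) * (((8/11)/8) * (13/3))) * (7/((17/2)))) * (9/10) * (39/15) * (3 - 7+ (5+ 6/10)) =1.21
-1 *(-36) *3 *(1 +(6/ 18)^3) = 112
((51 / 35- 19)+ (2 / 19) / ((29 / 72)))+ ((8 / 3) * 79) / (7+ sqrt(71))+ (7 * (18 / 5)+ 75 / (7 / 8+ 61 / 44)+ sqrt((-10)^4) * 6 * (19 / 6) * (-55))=-13237646096644 / 126644595+ 316 * sqrt(71) / 33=-104445.26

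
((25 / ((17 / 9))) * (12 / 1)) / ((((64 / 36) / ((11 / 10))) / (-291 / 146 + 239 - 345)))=-210725955 / 19856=-10612.71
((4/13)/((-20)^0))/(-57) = -4/741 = -0.01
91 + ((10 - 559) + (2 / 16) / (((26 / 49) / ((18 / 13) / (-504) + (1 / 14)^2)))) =-2476861 / 5408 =-458.00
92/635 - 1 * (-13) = 8347/635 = 13.14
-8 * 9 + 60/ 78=-926/ 13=-71.23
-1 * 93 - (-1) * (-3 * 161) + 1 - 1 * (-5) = -570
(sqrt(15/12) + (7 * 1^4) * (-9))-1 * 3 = -66 + sqrt(5)/2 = -64.88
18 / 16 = 9 / 8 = 1.12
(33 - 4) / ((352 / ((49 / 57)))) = 1421 / 20064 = 0.07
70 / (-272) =-35 / 136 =-0.26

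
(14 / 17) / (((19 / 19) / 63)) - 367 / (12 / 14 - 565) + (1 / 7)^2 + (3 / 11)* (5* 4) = 190817812 / 3289517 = 58.01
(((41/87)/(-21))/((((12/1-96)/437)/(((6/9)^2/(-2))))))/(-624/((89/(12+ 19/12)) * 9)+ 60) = -1594613/3037438656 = -0.00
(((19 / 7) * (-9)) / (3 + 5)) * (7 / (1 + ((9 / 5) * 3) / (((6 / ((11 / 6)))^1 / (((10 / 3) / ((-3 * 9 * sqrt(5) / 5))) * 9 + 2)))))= -330885 / 6064 - 141075 * sqrt(5) / 6064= -106.59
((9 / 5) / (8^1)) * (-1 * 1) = -9 / 40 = -0.22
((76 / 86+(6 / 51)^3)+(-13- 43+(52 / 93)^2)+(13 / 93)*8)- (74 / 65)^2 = -424435021013566 / 7719831659475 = -54.98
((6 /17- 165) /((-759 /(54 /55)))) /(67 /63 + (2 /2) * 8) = 3174066 /135072905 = 0.02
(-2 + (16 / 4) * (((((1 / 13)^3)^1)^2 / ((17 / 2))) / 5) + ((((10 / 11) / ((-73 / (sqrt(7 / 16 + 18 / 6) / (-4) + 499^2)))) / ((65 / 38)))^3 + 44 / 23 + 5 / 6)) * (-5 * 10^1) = 297875604571.04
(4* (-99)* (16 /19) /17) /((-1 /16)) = 313.86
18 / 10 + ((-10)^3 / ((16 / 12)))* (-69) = 258759 / 5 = 51751.80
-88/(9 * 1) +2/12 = -173/18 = -9.61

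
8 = 8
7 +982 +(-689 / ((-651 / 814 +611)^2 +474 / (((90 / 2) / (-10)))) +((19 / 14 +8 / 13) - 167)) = 110962207786489609 / 134667665912962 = 823.97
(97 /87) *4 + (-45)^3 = -7927487 /87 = -91120.54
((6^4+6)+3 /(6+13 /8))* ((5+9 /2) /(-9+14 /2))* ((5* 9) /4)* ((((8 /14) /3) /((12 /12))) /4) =-11321055 /3416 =-3314.13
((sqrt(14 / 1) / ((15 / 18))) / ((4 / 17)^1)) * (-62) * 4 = -6324 * sqrt(14) / 5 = -4732.45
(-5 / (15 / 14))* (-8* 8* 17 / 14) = 1088 / 3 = 362.67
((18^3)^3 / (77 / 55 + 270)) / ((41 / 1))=17826202.92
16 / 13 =1.23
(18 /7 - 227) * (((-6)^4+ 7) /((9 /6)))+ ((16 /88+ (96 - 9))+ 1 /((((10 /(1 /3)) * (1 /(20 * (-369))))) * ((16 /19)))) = -360653023 /1848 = -195158.56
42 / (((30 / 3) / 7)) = 147 / 5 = 29.40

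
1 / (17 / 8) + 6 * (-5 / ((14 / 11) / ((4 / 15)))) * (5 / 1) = -3684 / 119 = -30.96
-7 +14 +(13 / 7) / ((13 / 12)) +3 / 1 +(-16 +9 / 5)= -87 / 35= -2.49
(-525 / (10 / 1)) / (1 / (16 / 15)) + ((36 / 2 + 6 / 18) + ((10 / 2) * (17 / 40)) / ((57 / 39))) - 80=-52993 / 456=-116.21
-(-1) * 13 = 13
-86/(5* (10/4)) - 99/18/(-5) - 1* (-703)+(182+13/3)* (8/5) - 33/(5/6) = 143363/150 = 955.75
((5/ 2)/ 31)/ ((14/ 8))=10/ 217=0.05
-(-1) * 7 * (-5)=-35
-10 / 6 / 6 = -5 / 18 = -0.28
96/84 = 8/7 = 1.14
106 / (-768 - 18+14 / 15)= -795 / 5888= -0.14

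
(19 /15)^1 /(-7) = -19 /105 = -0.18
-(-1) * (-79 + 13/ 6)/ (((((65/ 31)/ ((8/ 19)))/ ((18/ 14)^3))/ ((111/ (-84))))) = 128490381/ 2965235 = 43.33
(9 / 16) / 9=1 / 16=0.06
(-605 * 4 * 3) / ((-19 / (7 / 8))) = 12705 / 38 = 334.34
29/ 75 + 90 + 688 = 58379/ 75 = 778.39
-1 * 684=-684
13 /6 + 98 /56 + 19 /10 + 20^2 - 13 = 23569 /60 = 392.82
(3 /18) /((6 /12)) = 1 /3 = 0.33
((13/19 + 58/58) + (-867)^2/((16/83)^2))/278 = 98389333091/1352192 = 72762.84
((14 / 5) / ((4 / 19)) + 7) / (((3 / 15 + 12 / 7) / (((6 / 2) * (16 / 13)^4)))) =139689984 / 1913587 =73.00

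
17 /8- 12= -79 /8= -9.88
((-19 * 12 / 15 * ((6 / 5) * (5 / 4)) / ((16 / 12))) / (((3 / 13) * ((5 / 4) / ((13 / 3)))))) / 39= -494 / 75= -6.59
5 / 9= 0.56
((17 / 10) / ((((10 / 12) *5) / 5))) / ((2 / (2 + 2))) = 102 / 25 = 4.08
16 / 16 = 1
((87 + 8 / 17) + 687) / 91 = 13166 / 1547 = 8.51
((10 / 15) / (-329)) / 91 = -0.00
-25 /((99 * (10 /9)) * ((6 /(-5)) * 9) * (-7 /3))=-25 /2772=-0.01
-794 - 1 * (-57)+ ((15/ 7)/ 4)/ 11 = -226981/ 308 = -736.95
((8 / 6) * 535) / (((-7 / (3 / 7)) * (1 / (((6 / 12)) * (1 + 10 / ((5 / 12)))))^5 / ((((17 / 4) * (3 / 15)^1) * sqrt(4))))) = -17763671875 / 784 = -22657744.74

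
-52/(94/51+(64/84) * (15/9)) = -27846/1667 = -16.70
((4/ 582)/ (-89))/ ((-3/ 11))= 22/ 77697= 0.00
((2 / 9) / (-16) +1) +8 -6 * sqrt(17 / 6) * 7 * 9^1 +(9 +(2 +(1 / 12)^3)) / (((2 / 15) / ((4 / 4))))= 105397 / 1152 -63 * sqrt(102)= -544.78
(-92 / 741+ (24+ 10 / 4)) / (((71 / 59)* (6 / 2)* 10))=2306251 / 3156660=0.73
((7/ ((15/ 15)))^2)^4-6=5764795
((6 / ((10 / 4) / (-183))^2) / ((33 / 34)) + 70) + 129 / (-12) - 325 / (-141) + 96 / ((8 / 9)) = 5163778487 / 155100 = 33293.22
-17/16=-1.06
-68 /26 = -34 /13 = -2.62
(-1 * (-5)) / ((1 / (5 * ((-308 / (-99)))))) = 700 / 9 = 77.78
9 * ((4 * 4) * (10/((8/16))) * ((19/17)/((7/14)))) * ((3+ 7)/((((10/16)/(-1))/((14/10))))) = -2451456/17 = -144203.29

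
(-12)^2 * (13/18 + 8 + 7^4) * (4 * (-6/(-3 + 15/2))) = -5552000/3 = -1850666.67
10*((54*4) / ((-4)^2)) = 135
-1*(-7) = 7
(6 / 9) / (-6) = -0.11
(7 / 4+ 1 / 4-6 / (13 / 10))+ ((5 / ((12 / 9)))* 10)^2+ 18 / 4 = 73223 / 52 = 1408.13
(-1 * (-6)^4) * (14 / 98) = -1296 / 7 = -185.14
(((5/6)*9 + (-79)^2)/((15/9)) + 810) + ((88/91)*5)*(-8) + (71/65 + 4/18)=7406599/1638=4521.73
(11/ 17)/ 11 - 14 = -237/ 17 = -13.94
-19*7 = -133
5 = 5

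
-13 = -13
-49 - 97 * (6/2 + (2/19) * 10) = -8400/19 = -442.11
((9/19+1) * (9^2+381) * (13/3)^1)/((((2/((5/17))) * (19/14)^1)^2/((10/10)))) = 68668600/1982251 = 34.64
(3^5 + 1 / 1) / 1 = 244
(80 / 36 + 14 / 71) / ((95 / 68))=105128 / 60705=1.73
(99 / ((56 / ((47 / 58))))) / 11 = 423 / 3248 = 0.13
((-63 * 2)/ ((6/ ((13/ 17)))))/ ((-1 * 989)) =273/ 16813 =0.02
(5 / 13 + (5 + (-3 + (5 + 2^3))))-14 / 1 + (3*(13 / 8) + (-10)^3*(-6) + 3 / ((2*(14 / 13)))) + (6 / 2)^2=4380123 / 728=6016.65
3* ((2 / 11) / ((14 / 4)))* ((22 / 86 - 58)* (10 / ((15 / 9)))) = -178776 / 3311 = -53.99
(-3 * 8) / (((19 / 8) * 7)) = -192 / 133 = -1.44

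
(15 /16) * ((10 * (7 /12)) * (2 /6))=175 /96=1.82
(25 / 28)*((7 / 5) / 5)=1 / 4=0.25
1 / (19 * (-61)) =-1 / 1159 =-0.00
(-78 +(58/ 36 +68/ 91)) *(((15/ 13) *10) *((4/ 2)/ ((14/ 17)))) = -52657925/ 24843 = -2119.63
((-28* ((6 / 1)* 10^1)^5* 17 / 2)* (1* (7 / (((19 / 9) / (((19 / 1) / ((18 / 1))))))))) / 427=-92534400000 / 61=-1516957377.05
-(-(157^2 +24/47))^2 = -1342184809729/2209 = -607598374.71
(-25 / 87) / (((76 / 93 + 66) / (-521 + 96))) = 329375 / 180206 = 1.83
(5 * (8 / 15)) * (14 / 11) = 112 / 33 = 3.39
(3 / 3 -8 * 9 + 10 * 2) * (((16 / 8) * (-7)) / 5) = 714 / 5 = 142.80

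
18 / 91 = 0.20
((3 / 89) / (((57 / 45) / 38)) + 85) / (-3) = -7655 / 267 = -28.67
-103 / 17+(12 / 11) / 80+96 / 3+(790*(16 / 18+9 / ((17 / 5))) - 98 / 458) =21730322191 / 7708140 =2819.14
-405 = -405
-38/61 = -0.62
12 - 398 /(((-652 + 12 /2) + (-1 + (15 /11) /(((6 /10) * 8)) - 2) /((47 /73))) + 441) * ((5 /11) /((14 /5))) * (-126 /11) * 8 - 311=-3115426903 /9518597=-327.30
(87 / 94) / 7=87 / 658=0.13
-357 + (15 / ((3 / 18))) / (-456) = -27147 / 76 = -357.20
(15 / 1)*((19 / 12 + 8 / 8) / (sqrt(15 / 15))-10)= -445 / 4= -111.25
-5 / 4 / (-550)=1 / 440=0.00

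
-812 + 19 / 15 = -12161 / 15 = -810.73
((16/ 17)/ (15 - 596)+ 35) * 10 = 3456790/ 9877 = 349.98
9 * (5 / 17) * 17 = 45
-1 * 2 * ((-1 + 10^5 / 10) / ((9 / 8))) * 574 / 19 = -10203424 / 19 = -537022.32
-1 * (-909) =909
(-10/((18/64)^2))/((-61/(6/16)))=1280/1647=0.78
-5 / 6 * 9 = -15 / 2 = -7.50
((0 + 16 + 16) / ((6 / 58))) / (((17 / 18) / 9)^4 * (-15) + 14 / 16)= 354.26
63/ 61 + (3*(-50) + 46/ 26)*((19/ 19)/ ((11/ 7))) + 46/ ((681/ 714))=-89237736/ 1980121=-45.07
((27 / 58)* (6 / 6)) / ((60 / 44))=99 / 290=0.34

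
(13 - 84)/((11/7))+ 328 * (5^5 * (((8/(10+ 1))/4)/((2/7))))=7174503/11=652227.55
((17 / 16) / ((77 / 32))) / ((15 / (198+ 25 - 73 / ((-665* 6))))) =15127331 / 2304225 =6.57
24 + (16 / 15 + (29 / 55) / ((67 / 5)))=277547 / 11055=25.11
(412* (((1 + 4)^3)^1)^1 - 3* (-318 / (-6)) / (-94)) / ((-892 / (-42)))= 101664339 / 41924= 2424.97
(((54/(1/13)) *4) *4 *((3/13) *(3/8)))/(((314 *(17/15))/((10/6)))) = 12150/2669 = 4.55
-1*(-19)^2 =-361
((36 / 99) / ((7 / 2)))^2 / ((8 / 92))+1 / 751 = 0.13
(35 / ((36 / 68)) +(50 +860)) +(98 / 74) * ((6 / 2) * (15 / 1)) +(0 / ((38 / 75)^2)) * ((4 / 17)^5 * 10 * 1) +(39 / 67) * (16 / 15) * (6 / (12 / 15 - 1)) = 22692046 / 22311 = 1017.08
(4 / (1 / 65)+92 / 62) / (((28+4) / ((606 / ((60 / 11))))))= 4502883 / 4960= 907.84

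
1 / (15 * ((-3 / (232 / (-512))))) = 29 / 2880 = 0.01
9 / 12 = 3 / 4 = 0.75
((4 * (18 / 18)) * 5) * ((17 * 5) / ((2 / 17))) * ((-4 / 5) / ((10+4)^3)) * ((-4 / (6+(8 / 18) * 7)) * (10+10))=520200 / 14063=36.99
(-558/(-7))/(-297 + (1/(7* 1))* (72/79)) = -4898/18241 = -0.27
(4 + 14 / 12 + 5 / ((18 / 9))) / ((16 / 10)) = 115 / 24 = 4.79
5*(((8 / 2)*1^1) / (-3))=-20 / 3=-6.67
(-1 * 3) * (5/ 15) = -1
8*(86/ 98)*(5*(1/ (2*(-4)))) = -215/ 49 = -4.39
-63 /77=-9 /11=-0.82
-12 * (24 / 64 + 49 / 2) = -298.50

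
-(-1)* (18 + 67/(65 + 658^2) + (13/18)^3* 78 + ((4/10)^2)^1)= 166761887059/3507534900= 47.54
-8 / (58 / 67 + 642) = -67 / 5384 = -0.01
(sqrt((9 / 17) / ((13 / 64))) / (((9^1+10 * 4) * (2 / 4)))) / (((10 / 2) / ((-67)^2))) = 215472 * sqrt(221) / 54145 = 59.16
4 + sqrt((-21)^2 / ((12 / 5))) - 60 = -56 + 7 *sqrt(15) / 2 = -42.44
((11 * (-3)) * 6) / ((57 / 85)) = -5610 / 19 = -295.26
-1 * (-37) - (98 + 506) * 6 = -3587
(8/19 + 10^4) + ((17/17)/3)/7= 3990187/399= 10000.47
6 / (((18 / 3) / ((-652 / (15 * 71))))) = -652 / 1065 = -0.61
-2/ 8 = -0.25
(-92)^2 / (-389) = -21.76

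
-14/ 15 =-0.93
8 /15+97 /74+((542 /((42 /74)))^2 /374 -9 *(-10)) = 77202560543 /30512790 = 2530.17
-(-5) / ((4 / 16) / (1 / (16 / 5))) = 25 / 4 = 6.25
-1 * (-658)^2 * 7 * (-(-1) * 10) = -30307480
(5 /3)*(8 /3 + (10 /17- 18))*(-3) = 3760 /51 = 73.73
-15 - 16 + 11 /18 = -547 /18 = -30.39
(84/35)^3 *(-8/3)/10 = -2304/625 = -3.69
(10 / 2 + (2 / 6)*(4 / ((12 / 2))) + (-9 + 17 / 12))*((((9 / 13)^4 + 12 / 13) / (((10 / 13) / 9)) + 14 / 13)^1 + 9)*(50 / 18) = -220028875 / 1423656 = -154.55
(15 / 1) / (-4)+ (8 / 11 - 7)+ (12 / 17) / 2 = -7233 / 748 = -9.67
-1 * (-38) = 38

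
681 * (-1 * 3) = -2043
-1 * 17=-17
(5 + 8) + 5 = 18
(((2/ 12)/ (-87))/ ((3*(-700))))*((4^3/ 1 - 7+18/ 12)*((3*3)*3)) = 117/ 81200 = 0.00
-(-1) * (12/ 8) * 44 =66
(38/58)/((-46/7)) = -0.10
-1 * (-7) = 7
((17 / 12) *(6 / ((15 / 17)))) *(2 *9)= 867 / 5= 173.40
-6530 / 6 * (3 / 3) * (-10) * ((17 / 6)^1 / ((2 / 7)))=1942675 / 18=107926.39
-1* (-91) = 91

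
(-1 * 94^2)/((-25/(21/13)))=185556/325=570.94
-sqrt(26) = -5.10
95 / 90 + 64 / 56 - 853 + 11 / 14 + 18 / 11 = -587927 / 693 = -848.38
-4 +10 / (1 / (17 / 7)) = 142 / 7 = 20.29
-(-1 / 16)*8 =1 / 2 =0.50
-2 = -2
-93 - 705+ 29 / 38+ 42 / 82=-1241297 / 1558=-796.72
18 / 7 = 2.57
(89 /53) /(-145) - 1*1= -7774 /7685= -1.01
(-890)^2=792100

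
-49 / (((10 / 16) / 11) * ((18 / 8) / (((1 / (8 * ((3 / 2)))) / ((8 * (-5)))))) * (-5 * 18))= -539 / 60750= -0.01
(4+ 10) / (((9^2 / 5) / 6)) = 140 / 27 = 5.19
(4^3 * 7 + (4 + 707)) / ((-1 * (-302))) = 1159 / 302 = 3.84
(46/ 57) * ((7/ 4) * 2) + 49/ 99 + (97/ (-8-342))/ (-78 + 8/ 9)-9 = -2593744387/ 456894900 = -5.68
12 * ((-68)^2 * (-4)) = -221952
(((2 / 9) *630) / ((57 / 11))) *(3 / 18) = 770 / 171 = 4.50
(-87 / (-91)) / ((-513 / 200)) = -5800 / 15561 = -0.37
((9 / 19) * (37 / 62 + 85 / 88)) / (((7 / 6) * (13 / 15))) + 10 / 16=1.36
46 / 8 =23 / 4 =5.75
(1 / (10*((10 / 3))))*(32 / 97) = 24 / 2425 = 0.01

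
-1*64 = -64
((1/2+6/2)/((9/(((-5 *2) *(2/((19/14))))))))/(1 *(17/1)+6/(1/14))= -980/17271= -0.06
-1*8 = -8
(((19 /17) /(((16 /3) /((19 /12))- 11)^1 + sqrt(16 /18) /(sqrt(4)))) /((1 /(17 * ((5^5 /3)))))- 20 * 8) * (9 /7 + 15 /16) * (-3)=16011478125 * sqrt(2) /21112336 + 389108456685 /21112336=19502.92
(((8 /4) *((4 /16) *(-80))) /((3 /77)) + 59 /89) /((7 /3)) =-439.72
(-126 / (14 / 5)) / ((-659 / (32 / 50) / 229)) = 32976 / 3295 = 10.01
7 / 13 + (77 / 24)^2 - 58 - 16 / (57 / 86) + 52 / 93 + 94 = 102545425 / 4410432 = 23.25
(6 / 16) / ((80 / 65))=39 / 128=0.30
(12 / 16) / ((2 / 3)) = 9 / 8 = 1.12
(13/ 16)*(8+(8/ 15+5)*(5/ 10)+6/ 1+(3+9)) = 11219/ 480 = 23.37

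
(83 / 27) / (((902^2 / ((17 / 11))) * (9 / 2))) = 1411 / 1087381746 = 0.00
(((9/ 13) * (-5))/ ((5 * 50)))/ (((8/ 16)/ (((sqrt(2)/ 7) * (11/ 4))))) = -99 * sqrt(2)/ 9100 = -0.02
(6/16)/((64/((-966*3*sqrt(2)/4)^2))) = 6298803/1024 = 6151.17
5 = 5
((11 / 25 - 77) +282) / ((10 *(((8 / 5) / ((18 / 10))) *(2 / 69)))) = 199341 / 250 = 797.36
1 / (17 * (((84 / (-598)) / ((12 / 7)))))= -598 / 833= -0.72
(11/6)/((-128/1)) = -0.01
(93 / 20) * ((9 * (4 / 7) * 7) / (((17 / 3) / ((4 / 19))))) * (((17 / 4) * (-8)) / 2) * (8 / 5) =-80352 / 475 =-169.16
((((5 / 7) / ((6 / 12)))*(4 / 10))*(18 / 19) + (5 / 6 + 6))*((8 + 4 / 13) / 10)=10593 / 1729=6.13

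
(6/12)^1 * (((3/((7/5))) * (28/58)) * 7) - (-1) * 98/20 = 2471/290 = 8.52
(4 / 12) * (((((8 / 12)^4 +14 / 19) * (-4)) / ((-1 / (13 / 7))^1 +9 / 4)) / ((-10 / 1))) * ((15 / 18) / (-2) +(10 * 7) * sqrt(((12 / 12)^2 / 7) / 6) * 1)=-37388 / 1232739 +149552 * sqrt(42) / 1232739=0.76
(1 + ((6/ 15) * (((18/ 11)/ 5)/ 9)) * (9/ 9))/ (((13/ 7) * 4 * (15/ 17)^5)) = 308108969/ 1206562500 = 0.26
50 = 50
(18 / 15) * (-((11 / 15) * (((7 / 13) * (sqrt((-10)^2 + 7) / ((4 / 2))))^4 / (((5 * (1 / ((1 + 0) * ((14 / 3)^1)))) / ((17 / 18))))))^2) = -1294788173564477549881 / 713601234730800000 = -1814.44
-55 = -55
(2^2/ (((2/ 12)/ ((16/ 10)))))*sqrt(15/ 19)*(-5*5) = -960*sqrt(285)/ 19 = -852.98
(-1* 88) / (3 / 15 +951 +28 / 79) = -4345 / 46983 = -0.09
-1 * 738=-738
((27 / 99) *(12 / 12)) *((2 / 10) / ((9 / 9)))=3 / 55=0.05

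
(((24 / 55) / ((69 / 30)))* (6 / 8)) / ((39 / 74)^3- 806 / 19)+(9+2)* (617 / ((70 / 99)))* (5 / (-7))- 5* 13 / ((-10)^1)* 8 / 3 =-165571146426446461 / 24210112432506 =-6838.93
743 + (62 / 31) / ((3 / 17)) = 2263 / 3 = 754.33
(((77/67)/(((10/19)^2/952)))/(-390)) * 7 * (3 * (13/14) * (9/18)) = -3307843/33500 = -98.74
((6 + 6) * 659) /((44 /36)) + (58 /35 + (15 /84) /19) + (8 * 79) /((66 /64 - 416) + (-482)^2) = 1405304631496427 /217141064140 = 6471.85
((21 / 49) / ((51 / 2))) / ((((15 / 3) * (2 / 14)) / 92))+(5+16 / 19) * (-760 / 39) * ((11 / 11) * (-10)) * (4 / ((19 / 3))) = 721.19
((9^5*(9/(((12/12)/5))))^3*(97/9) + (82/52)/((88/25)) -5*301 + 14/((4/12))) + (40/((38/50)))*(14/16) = 8790509119530849125183939/43472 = 202210828108457147708.50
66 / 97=0.68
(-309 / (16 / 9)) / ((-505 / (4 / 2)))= 2781 / 4040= 0.69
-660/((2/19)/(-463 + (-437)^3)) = 523256053320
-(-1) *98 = 98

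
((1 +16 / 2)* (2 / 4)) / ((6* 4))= 3 / 16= 0.19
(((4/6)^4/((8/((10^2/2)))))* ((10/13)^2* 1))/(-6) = -0.12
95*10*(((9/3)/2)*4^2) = 22800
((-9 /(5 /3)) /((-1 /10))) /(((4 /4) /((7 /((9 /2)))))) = 84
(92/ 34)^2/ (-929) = -2116/ 268481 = -0.01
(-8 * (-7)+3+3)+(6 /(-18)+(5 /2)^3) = 1855 /24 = 77.29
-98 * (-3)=294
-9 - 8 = -17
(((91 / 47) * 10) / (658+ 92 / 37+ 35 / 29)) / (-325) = -15022 / 166849295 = -0.00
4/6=2/3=0.67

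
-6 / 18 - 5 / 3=-2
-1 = -1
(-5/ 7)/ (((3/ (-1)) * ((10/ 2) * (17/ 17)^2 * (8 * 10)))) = 1/ 1680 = 0.00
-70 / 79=-0.89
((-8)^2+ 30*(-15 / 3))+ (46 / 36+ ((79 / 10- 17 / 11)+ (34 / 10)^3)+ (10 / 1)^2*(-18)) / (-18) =2537663 / 222750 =11.39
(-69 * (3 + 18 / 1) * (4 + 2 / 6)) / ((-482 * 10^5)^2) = -6279 / 2323240000000000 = -0.00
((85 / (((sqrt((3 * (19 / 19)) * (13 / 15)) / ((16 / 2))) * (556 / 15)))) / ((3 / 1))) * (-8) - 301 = -301 - 6800 * sqrt(65) / 1807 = -331.34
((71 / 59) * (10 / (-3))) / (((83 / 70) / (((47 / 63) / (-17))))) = 333700 / 2247723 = 0.15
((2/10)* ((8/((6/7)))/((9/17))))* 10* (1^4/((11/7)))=6664/297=22.44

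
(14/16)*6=21/4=5.25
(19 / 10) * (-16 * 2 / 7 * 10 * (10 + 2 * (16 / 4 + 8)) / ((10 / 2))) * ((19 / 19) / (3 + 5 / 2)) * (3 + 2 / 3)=-41344 / 105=-393.75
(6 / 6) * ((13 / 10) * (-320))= -416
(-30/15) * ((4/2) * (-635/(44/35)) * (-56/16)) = -155575/22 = -7071.59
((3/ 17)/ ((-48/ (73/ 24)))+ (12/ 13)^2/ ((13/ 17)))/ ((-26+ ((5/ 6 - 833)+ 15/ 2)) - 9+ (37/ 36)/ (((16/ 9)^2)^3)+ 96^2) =8294321618944/ 62834413818488195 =0.00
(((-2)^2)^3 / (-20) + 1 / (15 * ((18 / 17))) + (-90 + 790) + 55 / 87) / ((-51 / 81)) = -5461387 / 4930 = -1107.79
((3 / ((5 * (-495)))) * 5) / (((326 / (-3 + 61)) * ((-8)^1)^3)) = 29 / 13770240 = 0.00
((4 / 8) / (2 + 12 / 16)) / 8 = 0.02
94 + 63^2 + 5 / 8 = 32509 / 8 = 4063.62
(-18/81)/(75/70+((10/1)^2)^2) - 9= -9.00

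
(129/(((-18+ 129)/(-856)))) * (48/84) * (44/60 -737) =1626030208/3885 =418540.59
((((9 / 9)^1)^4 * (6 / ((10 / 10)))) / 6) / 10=1 / 10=0.10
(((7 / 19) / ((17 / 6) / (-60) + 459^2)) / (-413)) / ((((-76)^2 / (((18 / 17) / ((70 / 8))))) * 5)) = -324 / 18262387547057885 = -0.00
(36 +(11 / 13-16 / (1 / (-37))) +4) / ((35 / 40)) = 65816 / 91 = 723.25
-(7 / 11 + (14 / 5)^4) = -426951 / 6875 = -62.10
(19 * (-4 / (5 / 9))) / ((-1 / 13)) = 8892 / 5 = 1778.40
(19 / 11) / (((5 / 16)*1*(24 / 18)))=4.15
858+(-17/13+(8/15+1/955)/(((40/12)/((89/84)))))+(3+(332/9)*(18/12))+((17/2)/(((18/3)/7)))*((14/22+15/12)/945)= 915.22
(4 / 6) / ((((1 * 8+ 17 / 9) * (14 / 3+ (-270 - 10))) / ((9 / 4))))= -81 / 147028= -0.00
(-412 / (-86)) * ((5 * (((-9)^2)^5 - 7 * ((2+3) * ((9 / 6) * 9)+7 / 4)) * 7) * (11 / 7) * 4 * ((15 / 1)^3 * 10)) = 5333210339100187500 / 43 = 124028147420934593.02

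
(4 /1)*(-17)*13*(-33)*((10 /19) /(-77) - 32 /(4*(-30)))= 5040568 /665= 7579.80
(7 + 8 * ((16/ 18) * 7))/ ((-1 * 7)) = -73/ 9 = -8.11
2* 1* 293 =586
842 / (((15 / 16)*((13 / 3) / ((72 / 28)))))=242496 / 455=532.96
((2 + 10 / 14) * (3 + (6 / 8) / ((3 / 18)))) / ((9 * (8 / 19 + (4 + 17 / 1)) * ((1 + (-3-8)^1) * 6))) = -361 / 205128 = -0.00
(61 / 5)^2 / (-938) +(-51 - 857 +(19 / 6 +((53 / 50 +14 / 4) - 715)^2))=443046713897 / 879375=503820.00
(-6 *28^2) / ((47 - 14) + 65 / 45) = -21168 / 155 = -136.57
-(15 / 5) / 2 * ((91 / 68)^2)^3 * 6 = -5110823268369 / 98867482624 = -51.69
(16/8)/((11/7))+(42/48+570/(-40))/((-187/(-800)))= -55.95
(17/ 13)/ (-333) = -17/ 4329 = -0.00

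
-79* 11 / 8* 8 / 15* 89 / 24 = -77341 / 360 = -214.84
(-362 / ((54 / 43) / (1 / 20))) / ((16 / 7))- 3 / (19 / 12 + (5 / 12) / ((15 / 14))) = -4801271 / 613440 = -7.83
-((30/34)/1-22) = 359/17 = 21.12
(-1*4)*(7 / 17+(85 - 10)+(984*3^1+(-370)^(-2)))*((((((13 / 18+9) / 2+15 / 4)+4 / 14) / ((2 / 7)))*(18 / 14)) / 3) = -2632741520819 / 16291100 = -161606.12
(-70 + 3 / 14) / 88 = -977 / 1232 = -0.79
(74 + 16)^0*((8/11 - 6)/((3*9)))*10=-580/297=-1.95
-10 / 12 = -5 / 6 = -0.83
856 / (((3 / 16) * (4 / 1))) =3424 / 3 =1141.33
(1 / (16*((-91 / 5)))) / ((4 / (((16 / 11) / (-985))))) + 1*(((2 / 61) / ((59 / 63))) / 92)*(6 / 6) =24929599 / 65293504276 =0.00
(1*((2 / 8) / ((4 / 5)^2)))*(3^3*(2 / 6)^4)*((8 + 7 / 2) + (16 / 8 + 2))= 775 / 384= 2.02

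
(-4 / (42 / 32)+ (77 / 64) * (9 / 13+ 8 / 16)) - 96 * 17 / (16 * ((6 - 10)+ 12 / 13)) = 5510123 / 174720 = 31.54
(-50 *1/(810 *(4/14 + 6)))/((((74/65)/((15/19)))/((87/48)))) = -329875/26725248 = -0.01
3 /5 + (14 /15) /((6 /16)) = 139 /45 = 3.09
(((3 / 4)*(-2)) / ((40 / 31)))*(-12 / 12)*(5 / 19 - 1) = -651 / 760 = -0.86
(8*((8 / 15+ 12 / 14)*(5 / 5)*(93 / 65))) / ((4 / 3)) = 27156 / 2275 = 11.94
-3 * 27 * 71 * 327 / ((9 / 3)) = -626859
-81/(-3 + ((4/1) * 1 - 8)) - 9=18/7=2.57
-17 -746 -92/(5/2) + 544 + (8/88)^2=-154754/605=-255.79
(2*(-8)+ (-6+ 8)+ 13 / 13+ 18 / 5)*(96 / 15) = -60.16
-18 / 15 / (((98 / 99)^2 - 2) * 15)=9801 / 124975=0.08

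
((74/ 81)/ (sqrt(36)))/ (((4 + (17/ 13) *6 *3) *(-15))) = -481/ 1304910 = -0.00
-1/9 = -0.11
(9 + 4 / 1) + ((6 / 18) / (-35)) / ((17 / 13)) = 23192 / 1785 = 12.99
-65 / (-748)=65 / 748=0.09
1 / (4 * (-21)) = -1 / 84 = -0.01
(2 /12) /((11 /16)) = 8 /33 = 0.24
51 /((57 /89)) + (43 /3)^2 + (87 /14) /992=677027101 /2374848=285.08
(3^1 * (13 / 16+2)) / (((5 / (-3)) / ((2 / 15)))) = -27 / 40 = -0.68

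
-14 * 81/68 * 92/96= -4347/272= -15.98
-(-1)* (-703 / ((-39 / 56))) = 1009.44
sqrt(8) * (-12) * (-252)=6048 * sqrt(2)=8553.16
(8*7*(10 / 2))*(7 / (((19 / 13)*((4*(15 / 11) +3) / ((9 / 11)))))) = 76440 / 589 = 129.78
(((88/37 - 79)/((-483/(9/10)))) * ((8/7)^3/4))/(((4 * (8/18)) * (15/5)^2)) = 972/291893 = 0.00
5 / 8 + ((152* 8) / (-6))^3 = -1798045561 / 216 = -8324285.00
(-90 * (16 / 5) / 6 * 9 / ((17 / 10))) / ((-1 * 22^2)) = 1080 / 2057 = 0.53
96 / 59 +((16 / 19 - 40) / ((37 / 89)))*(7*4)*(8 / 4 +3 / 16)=-239220582 / 41477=-5767.55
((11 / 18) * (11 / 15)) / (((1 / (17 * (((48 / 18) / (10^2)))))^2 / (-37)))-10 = -10181456 / 759375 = -13.41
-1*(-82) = 82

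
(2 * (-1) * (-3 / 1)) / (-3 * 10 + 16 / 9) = -27 / 127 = -0.21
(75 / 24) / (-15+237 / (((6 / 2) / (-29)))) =-25 / 18448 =-0.00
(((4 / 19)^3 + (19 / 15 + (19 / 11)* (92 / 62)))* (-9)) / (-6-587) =404064933 / 6934894835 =0.06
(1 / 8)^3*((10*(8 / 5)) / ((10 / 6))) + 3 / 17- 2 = -4909 / 2720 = -1.80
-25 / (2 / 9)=-225 / 2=-112.50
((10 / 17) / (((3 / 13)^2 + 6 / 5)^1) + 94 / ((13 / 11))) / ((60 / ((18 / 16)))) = 2340619 / 1560260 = 1.50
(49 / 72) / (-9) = -49 / 648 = -0.08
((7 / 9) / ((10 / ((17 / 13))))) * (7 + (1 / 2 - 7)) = 119 / 2340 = 0.05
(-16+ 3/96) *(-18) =4599/16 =287.44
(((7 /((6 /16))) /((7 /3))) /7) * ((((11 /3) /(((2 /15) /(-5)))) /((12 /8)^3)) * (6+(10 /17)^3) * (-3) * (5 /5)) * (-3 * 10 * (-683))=261692816000 /14739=17755126.94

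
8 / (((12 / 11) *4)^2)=121 / 288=0.42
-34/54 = -17/27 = -0.63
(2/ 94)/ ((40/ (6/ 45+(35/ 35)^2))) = 17/ 28200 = 0.00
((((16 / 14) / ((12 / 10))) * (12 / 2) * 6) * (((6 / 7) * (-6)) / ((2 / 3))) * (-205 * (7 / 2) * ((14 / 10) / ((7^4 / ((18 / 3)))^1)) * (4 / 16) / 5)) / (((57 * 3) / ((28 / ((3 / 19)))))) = 11808 / 343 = 34.43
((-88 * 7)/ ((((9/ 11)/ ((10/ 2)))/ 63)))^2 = 56244865600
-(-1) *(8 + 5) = 13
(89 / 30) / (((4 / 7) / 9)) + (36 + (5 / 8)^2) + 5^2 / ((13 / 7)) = 401761 / 4160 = 96.58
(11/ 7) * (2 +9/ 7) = 253/ 49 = 5.16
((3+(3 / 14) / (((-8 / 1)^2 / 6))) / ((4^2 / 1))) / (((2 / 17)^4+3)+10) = 0.01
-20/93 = -0.22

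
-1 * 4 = -4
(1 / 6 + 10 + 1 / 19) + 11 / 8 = 11.59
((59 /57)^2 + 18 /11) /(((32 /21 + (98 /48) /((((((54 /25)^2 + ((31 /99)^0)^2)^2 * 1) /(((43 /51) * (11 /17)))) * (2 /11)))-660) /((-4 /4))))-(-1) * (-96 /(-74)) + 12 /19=682897530258259723892 /353285669814463399717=1.93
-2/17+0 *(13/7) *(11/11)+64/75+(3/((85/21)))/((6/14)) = 3143/1275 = 2.47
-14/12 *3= -7/2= -3.50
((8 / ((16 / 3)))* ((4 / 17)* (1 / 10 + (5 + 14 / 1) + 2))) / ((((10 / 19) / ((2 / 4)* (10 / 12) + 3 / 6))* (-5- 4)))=-1.44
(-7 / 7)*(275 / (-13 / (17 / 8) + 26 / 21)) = 98175 / 1742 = 56.36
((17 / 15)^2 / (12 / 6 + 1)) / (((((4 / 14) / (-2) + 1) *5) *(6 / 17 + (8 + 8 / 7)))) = 240737 / 22882500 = 0.01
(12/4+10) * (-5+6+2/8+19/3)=1183/12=98.58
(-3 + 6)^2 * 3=27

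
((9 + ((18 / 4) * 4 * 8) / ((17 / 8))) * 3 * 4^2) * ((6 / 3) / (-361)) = -125280 / 6137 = -20.41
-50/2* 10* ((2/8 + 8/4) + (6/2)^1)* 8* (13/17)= -136500/17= -8029.41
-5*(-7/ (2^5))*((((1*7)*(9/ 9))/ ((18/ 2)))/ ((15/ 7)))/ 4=343/ 3456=0.10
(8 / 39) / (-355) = -0.00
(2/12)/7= 1/42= 0.02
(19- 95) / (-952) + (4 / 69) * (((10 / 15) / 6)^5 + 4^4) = 14468364079 / 969702678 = 14.92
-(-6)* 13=78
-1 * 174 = -174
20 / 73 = 0.27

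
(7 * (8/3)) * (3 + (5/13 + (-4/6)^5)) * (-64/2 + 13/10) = -88332496/47385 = -1864.14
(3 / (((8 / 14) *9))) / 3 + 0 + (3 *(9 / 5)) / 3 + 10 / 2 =1259 / 180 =6.99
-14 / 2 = -7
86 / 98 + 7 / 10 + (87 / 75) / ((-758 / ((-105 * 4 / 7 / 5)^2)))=1260211 / 928550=1.36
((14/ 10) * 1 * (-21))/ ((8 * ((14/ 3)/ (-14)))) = 441/ 40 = 11.02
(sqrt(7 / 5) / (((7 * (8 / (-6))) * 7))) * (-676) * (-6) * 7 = -3042 * sqrt(35) / 35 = -514.19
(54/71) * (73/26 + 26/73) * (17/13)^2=46857015/11387051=4.11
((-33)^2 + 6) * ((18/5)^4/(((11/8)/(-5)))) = -668792.55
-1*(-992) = 992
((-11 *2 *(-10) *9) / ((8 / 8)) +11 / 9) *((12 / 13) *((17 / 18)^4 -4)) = -5998045273 / 1023516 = -5860.24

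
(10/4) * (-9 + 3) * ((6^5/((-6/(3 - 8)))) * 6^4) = -125971200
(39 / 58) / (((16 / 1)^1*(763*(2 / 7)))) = 39 / 202304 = 0.00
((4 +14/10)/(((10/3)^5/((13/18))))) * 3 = 28431/1000000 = 0.03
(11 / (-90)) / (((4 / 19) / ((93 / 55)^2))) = -18259 / 11000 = -1.66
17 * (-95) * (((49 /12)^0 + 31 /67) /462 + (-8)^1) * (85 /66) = 2427159275 /145926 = 16632.81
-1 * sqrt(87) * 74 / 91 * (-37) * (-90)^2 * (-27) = -598800600 * sqrt(87) / 91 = -61376265.64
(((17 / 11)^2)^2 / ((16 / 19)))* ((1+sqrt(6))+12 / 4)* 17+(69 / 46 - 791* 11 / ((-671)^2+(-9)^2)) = 26977283* sqrt(6) / 234256+6093756728087 / 13186328804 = 744.21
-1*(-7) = 7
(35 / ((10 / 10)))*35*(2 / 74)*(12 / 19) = 14700 / 703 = 20.91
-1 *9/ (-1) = 9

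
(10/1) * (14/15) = 28/3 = 9.33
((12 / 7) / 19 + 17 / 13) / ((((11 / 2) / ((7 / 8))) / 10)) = 12085 / 5434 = 2.22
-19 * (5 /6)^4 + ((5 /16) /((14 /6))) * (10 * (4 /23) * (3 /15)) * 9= -8.74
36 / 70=0.51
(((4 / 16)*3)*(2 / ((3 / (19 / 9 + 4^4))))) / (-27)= -4.78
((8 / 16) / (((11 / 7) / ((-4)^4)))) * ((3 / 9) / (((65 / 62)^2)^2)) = 13239597056 / 589070625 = 22.48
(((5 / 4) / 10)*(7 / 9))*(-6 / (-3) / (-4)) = -0.05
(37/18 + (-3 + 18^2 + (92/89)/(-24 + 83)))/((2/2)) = 30536221/94518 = 323.07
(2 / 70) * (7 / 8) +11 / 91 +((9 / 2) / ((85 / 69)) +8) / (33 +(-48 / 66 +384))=49266557 / 283348520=0.17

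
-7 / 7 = -1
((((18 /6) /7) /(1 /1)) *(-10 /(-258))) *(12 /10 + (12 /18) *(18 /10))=12 /301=0.04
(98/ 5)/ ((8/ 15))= 147/ 4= 36.75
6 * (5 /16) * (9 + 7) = 30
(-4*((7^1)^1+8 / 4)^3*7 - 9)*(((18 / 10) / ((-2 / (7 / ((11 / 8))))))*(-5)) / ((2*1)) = -2573046 / 11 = -233913.27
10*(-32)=-320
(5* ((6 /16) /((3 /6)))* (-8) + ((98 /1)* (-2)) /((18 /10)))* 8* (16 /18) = -987.65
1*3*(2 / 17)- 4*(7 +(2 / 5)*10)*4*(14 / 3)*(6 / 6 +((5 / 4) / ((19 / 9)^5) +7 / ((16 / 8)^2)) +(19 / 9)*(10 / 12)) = -12710043518702 / 3409588323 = -3727.74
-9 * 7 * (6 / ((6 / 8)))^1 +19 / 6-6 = -3041 / 6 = -506.83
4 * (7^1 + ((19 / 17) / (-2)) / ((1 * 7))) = 3294 / 119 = 27.68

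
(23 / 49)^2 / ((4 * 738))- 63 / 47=-446503513 / 333124344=-1.34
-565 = -565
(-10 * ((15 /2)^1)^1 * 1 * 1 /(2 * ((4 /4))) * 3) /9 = -25 /2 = -12.50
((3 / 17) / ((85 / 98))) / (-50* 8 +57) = -6 / 10115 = -0.00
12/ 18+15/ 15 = 5/ 3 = 1.67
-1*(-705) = 705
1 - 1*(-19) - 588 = -568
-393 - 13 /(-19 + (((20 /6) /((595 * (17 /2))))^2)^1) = -274551394206 /699822443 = -392.32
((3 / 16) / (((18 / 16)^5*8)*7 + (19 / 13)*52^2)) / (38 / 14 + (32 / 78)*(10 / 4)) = 209664 / 16949350435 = 0.00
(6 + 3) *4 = 36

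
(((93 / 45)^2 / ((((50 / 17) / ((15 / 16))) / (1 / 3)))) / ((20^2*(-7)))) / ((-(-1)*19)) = -16337 / 1915200000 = -0.00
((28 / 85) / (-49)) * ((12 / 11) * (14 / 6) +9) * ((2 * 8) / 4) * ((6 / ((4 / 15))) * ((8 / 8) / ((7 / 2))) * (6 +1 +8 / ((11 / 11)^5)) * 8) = -2194560 / 9163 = -239.50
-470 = -470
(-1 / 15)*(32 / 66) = -16 / 495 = -0.03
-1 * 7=-7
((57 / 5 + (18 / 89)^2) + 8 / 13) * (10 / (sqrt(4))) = 6207361 / 102973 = 60.28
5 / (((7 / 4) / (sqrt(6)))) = 20 * sqrt(6) / 7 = 7.00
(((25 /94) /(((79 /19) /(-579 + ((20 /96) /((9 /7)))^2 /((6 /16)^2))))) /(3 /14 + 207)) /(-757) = 12627000050 /53498129204601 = 0.00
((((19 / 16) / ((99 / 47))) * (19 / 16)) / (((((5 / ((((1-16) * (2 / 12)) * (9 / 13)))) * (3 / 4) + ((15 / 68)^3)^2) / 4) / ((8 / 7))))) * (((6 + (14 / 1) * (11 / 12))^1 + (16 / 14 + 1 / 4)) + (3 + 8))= -137501313976822912 / 3117274260593031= -44.11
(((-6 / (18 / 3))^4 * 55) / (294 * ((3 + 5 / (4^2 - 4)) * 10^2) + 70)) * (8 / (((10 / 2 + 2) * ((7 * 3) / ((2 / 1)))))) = 22 / 369411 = 0.00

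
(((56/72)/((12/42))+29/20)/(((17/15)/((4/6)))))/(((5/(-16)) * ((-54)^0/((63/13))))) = -42056/1105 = -38.06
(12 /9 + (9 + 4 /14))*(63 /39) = 223 /13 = 17.15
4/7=0.57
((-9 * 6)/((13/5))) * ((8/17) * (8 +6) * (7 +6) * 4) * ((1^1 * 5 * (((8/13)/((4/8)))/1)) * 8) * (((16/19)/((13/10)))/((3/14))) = -57802752000/54587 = -1058910.58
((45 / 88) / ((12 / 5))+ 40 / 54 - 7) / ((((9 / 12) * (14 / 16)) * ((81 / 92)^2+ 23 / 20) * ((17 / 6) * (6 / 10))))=-3474048800 / 1234071531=-2.82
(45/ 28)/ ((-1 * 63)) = -5/ 196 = -0.03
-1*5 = -5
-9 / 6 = -3 / 2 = -1.50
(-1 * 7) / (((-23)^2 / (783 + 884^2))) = -5475673 / 529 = -10350.99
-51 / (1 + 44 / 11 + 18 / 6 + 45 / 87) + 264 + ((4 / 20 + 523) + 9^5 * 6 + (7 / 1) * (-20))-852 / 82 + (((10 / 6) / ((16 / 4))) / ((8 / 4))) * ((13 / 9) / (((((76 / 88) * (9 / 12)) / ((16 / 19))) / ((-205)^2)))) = 371366.33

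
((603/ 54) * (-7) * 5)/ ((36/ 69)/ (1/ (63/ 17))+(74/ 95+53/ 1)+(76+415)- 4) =-87105025/ 120954324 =-0.72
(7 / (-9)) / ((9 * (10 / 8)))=-28 / 405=-0.07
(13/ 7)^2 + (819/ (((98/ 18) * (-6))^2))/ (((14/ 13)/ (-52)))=-161395/ 4802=-33.61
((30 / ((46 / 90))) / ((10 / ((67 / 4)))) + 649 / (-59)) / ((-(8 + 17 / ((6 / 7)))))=-24099 / 7682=-3.14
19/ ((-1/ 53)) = -1007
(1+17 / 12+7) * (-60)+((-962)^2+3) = 924882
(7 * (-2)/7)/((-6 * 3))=1/9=0.11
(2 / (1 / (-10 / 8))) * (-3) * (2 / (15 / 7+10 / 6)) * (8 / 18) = 7 / 4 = 1.75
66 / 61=1.08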